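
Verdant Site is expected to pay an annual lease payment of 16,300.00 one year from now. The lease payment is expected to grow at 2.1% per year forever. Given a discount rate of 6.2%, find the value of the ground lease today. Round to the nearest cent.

397560.98

Growing perpetuity: P = D₁ / (r − g) = 16,300.0000 / (0.062 − 0.021) = 397,560.98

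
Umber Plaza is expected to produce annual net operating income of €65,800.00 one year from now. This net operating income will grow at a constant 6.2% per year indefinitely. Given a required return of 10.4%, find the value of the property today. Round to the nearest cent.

€1566666.67

Growing perpetuity: P = D₁ / (r − g) = €65,800.0000 / (0.104 − 0.062) = €1,566,666.67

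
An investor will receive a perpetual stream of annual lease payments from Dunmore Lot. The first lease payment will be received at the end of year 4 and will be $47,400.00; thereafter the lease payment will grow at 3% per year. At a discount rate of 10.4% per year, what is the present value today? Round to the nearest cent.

$476035.57

Value at end of year 3: C₁ / (r − g) = $47,400.00 / (0.104 − 0.03) = $640,540.5405
Discount to today: PV = $640,540.5405 / (1 + 0.104)^3 = $640,540.5405 / 1.345573 = $476,035.57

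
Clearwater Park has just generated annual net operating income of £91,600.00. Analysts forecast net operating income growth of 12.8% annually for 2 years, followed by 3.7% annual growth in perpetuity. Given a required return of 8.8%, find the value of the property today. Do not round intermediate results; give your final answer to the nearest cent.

£2195428.55

D_1 = 103324.80000
D_2 = 116550.37440
Terminal value at year 2: TV = D_2×(1+g_2)/(r−g_2) = 120862.73825/0.051 = 2369857.61280
P_0 = D_1/(1+r)^1 + D_2/(1+r)^2 + TV/(1+r)^2
    = 94967.64706 + 98459.10467 + 2002001.79498 = 2195428.54671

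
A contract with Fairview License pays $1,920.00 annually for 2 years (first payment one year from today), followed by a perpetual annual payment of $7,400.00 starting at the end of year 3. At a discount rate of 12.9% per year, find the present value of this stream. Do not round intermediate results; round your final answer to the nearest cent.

PV of 2-year annuity: $1,920.00 × [1 − (1+0.129)^−2] / 0.129 = 3206.92650
Perpetuity value at year 2: $7,400.00 / 0.129 = 57364.34109
PV of perpetuity: 57364.34109 / (1+0.129)^2 = 45004.31187
Total PV = 3206.92650 + 45004.31187 = 48211.23837

$48211.24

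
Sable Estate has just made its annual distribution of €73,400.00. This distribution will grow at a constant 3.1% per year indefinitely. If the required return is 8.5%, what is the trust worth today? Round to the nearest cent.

D₁ = D₀ × (1 + g) = €73,400.00 × 1.031 = €75,675.4000
Growing perpetuity: P = D₁ / (r − g) = €75,675.4000 / (0.085 − 0.031) = €1,401,396.30

€1401396.30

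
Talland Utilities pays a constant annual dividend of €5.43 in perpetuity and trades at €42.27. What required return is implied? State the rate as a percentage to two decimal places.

P = C/r ⇒ r = C/P = €5.43/€42.27 = 0.128460

12.85%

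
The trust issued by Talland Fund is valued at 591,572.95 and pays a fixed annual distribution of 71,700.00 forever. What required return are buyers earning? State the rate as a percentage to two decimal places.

P = C/r ⇒ r = C/P = 71,700.00/591,572.95 = 0.121202

12.12%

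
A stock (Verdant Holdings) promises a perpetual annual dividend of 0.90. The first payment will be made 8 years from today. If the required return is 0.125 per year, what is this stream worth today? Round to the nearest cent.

Value at end of year 7: C / r = 0.90 / 0.125 = 7.2000
Discount to today: PV = 7.2000 / (1 + 0.125)^7 = 7.2000 / 2.280697 = 3.16

3.16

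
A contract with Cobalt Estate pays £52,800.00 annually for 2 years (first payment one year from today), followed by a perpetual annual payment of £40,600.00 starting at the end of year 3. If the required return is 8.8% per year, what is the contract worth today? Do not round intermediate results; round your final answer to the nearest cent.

£482883.15

PV of 2-year annuity: £52,800.00 × [1 − (1+0.088)^−2] / 0.088 = 93133.65052
Perpetuity value at year 2: £40,600.00 / 0.088 = 461363.63636
PV of perpetuity: 461363.63636 / (1+0.088)^2 = 389749.50358
Total PV = 93133.65052 + 389749.50358 = 482883.15410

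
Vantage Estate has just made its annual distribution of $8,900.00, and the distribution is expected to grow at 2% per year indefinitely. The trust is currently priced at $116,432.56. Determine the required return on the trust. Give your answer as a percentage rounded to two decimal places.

D₁ = $8,900.00 × 1.02 = $9,078.0000
P = D₁/(r − g) ⇒ r = D₁/P + g = $9,078.0000/$116,432.56 + 0.02 = 0.077968 + 0.02 = 0.097968

9.80%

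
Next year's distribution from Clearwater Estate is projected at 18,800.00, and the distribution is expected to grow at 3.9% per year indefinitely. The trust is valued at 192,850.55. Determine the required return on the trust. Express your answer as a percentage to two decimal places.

P = D₁/(r − g) ⇒ r = D₁/P + g = 18,800.0000/192,850.55 + 0.039 = 0.097485 + 0.039 = 0.136485

13.65%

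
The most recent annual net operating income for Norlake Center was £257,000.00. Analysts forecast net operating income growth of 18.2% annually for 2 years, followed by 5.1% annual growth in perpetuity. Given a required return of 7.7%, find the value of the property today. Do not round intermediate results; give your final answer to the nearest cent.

£13104742.23

D_1 = 303774.00000
D_2 = 359060.86800
Terminal value at year 2: TV = D_2×(1+g_2)/(r−g_2) = 377372.97227/0.026 = 14514345.08723
P_0 = D_1/(1+r)^1 + D_2/(1+r)^2 + TV/(1+r)^2
    = 282055.71031 + 309554.17789 + 12513132.34451 = 13104742.23270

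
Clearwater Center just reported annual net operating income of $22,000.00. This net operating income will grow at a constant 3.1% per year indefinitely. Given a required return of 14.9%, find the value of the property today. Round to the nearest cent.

$192220.34

D₁ = D₀ × (1 + g) = $22,000.00 × 1.031 = $22,682.0000
Growing perpetuity: P = D₁ / (r − g) = $22,682.0000 / (0.149 − 0.031) = $192,220.34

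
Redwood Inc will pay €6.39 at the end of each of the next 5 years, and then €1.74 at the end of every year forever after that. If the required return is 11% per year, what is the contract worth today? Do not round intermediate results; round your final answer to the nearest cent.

€33.00

PV of 5-year annuity: €6.39 × [1 − (1+0.11)^−5] / 0.11 = 23.61678
Perpetuity value at year 5: €1.74 / 0.11 = 15.81818
PV of perpetuity: 15.81818 / (1+0.11)^5 = 9.38732
Total PV = 23.61678 + 9.38732 = 33.00410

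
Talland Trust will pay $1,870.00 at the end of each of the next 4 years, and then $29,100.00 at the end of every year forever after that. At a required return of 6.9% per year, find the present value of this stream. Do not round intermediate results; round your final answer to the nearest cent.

$329296.77

PV of 4-year annuity: $1,870.00 × [1 − (1+0.069)^−4] / 0.069 = 6348.41062
Perpetuity value at year 4: $29,100.00 / 0.069 = 421739.13043
PV of perpetuity: 421739.13043 / (1+0.069)^4 = 322948.35551
Total PV = 6348.41062 + 322948.35551 = 329296.76614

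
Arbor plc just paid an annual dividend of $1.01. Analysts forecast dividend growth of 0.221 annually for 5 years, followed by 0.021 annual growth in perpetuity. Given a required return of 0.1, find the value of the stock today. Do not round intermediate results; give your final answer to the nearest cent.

D_1 = 1.23321
D_2 = 1.50575
D_3 = 1.83852
D_4 = 2.24483
D_5 = 2.74094
Terminal value at year 5: TV = D_5×(1+g_2)/(r−g_2) = 2.79850/0.079 = 35.42406
P_0 = D_1/(1+r)^1 + D_2/(1+r)^2 + D_3/(1+r)^3 + D_4/(1+r)^4 + D_5/(1+r)^5 + TV/(1+r)^5
    = 1.12110 + 1.24442 + 1.38131 + 1.53325 + 1.70191 + 21.99555 = 28.97754

$28.98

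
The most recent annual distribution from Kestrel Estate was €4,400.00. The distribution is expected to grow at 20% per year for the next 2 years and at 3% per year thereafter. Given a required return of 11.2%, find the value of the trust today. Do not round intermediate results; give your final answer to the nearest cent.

D_1 = 5280.00000
D_2 = 6336.00000
Terminal value at year 2: TV = D_2×(1+g_2)/(r−g_2) = 6526.08000/0.082 = 79586.34146
P_0 = D_1/(1+r)^1 + D_2/(1+r)^2 + TV/(1+r)^2
    = 4748.20144 + 5123.95839 + 64361.91633 = 74234.07615

€74234.08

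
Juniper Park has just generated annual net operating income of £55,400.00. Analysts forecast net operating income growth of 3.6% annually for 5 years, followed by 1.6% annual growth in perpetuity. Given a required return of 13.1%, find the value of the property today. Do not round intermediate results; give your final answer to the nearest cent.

D_1 = 57394.40000
D_2 = 59460.59840
D_3 = 61601.17994
D_4 = 63818.82242
D_5 = 66116.30003
Terminal value at year 5: TV = D_5×(1+g_2)/(r−g_2) = 67174.16083/0.115 = 584123.13763
P_0 = D_1/(1+r)^1 + D_2/(1+r)^2 + D_3/(1+r)^3 + D_4/(1+r)^4 + D_5/(1+r)^5 + TV/(1+r)^5
    = 50746.59593 + 46484.06135 + 42579.56460 + 39003.03176 + 35726.91503 + 315639.52761 = 530179.69629

£530179.70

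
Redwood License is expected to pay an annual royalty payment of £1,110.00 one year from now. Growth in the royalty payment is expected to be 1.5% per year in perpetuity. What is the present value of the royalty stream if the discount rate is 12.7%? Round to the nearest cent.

Growing perpetuity: P = D₁ / (r − g) = £1,110.0000 / (0.127 − 0.015) = £9,910.71

£9910.71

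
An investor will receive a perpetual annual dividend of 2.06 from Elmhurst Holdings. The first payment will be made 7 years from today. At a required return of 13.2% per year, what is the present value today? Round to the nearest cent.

7.42

Value at end of year 6: C / r = 2.06 / 0.132 = 15.6061
Discount to today: PV = 15.6061 / (1 + 0.132)^6 = 15.6061 / 2.104159 = 7.42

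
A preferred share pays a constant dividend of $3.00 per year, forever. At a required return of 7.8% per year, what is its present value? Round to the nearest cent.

$38.46

Level perpetuity: PV = C / r = $3.00 / 0.078 = $38.46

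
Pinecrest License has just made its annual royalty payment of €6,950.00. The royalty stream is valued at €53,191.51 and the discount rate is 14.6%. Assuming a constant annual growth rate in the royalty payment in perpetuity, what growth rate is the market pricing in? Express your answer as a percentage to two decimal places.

P = D₀(1+g)/(r−g) ⇒ P(r−g) = D₀(1+g) ⇒ g(P+D₀) = P·r − D₀
g = (P·r − D₀)/(P + D₀) = (€53,191.51×0.146 − €6,950.00) / (€53,191.51 + €6,950.00) = 0.013567

1.36%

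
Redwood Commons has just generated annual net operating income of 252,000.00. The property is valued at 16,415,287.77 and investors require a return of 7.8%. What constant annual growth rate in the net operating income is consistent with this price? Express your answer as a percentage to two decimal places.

6.17%

P = D₀(1+g)/(r−g) ⇒ P(r−g) = D₀(1+g) ⇒ g(P+D₀) = P·r − D₀
g = (P·r − D₀)/(P + D₀) = (16,415,287.77×0.078 − 252,000.00) / (16,415,287.77 + 252,000.00) = 0.061701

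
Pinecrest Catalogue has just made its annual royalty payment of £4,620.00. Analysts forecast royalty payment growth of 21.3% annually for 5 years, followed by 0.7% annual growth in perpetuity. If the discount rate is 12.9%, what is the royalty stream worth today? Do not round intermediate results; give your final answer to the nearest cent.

D_1 = 5604.06000
D_2 = 6797.72478
D_3 = 8245.64016
D_4 = 10001.96151
D_5 = 12132.37931
Terminal value at year 5: TV = D_5×(1+g_2)/(r−g_2) = 12217.30597/0.122 = 100141.85221
P_0 = D_1/(1+r)^1 + D_2/(1+r)^2 + D_3/(1+r)^3 + D_4/(1+r)^4 + D_5/(1+r)^5 + TV/(1+r)^5
    = 4963.73782 + 5333.05047 + 5729.84076 + 6156.15309 + 6614.18397 + 54594.12504 = 83391.09115

£83391.09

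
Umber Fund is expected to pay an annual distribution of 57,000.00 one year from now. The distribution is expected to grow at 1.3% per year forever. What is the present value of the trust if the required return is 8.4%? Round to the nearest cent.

802816.90

Growing perpetuity: P = D₁ / (r − g) = 57,000.0000 / (0.084 − 0.013) = 802,816.90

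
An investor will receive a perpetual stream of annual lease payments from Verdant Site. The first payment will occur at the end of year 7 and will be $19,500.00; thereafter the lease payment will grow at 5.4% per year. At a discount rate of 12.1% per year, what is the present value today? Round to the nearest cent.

Value at end of year 6: C₁ / (r − g) = $19,500.00 / (0.121 − 0.054) = $291,044.7761
Discount to today: PV = $291,044.7761 / (1 + 0.121)^6 = $291,044.7761 / 1.984420 = $146,664.88

$146664.88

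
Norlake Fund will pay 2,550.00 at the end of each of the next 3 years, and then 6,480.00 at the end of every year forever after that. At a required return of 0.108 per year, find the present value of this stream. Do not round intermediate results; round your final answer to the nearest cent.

50362.70

PV of 3-year annuity: 2,550.00 × [1 − (1+0.108)^−3] / 0.108 = 6253.21264
Perpetuity value at year 3: 6,480.00 / 0.108 = 60000.00000
PV of perpetuity: 60000.00000 / (1+0.108)^3 = 44109.48317
Total PV = 6253.21264 + 44109.48317 = 50362.69581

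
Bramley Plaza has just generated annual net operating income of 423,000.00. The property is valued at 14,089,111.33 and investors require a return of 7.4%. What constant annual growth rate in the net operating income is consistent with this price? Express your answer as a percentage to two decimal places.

4.27%

P = D₀(1+g)/(r−g) ⇒ P(r−g) = D₀(1+g) ⇒ g(P+D₀) = P·r − D₀
g = (P·r − D₀)/(P + D₀) = (14,089,111.33×0.074 − 423,000.00) / (14,089,111.33 + 423,000.00) = 0.042695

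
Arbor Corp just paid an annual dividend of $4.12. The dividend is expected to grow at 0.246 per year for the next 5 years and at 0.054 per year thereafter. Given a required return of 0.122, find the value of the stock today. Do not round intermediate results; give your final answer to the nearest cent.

D_1 = 5.13352
D_2 = 6.39637
D_3 = 7.96987
D_4 = 9.93046
D_5 = 12.37335
Terminal value at year 5: TV = D_5×(1+g_2)/(r−g_2) = 13.04151/0.068 = 191.78698
P_0 = D_1/(1+r)^1 + D_2/(1+r)^2 + D_3/(1+r)^3 + D_4/(1+r)^4 + D_5/(1+r)^5 + TV/(1+r)^5
    = 4.57533 + 5.08098 + 5.64252 + 6.26611 + 6.95862 + 107.85862 = 136.38217

$136.38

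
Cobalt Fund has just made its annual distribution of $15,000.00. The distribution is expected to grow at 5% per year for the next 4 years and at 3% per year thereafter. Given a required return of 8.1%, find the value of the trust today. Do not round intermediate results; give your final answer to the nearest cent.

D_1 = 15750.00000
D_2 = 16537.50000
D_3 = 17364.37500
D_4 = 18232.59375
Terminal value at year 4: TV = D_4×(1+g_2)/(r−g_2) = 18779.57156/0.051 = 368226.89338
P_0 = D_1/(1+r)^1 + D_2/(1+r)^2 + D_3/(1+r)^3 + D_4/(1+r)^4 + TV/(1+r)^4
    = 14569.84274 + 14152.02116 + 13746.18152 + 13351.98020 + 269657.63926 = 325477.66487

$325477.66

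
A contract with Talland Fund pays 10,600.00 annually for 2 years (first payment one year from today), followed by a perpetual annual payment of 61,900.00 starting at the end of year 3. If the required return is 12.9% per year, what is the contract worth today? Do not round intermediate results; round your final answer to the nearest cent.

PV of 2-year annuity: 10,600.00 × [1 − (1+0.129)^−2] / 0.129 = 17704.90671
Perpetuity value at year 2: 61,900.00 / 0.129 = 479844.96124
PV of perpetuity: 479844.96124 / (1+0.129)^2 = 376454.98712
Total PV = 17704.90671 + 376454.98712 = 394159.89384

394159.89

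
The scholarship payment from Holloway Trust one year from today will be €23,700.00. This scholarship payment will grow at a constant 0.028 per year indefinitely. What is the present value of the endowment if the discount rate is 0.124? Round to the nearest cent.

Growing perpetuity: P = D₁ / (r − g) = €23,700.0000 / (0.124 − 0.028) = €246,875.00

€246875.00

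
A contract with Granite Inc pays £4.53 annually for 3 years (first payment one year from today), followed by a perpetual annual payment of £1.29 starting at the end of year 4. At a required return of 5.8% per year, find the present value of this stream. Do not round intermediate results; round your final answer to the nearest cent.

PV of 3-year annuity: £4.53 × [1 − (1+0.058)^−3] / 0.058 = 12.15369
Perpetuity value at year 3: £1.29 / 0.058 = 22.24138
PV of perpetuity: 22.24138 / (1+0.058)^3 = 18.78039
Total PV = 12.15369 + 18.78039 = 30.93409

£30.93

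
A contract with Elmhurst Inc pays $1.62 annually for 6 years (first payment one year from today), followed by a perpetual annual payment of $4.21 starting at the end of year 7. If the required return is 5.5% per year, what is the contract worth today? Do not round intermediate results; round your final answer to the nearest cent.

$63.61

PV of 6-year annuity: $1.62 × [1 − (1+0.055)^−6] / 0.055 = 8.09276
Perpetuity value at year 6: $4.21 / 0.055 = 76.54545
PV of perpetuity: 76.54545 / (1+0.055)^6 = 55.51427
Total PV = 8.09276 + 55.51427 = 63.60703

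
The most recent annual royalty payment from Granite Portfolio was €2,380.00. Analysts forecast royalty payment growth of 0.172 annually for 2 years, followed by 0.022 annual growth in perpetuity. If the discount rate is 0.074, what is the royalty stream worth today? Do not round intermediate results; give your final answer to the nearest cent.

D_1 = 2789.36000
D_2 = 3269.12992
Terminal value at year 2: TV = D_2×(1+g_2)/(r−g_2) = 3341.05078/0.052 = 64250.97650
P_0 = D_1/(1+r)^1 + D_2/(1+r)^2 + TV/(1+r)^2
    = 2597.16946 + 2834.15513 + 55702.04885 = 61133.37344

€61133.37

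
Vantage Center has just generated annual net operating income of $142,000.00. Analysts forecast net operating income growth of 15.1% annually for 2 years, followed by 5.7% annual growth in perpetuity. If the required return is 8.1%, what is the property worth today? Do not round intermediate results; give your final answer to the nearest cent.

D_1 = 163442.00000
D_2 = 188121.74200
Terminal value at year 2: TV = D_2×(1+g_2)/(r−g_2) = 198844.68129/0.024 = 8285195.05392
P_0 = D_1/(1+r)^1 + D_2/(1+r)^2 + TV/(1+r)^2
    = 151195.18964 + 160985.81247 + 7090083.49065 = 7402264.49275

$7402264.49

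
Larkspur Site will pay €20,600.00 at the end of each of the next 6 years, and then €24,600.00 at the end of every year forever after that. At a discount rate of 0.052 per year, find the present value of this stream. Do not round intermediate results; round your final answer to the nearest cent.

€452903.37

PV of 6-year annuity: €20,600.00 × [1 − (1+0.052)^−6] / 0.052 = 103893.80721
Perpetuity value at year 6: €24,600.00 / 0.052 = 473076.92308
PV of perpetuity: 473076.92308 / (1+0.052)^6 = 349009.56107
Total PV = 103893.80721 + 349009.56107 = 452903.36828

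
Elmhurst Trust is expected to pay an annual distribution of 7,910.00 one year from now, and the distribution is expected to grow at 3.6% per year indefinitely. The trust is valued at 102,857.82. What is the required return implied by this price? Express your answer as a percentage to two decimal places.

11.29%

P = D₁/(r − g) ⇒ r = D₁/P + g = 7,910.0000/102,857.82 + 0.036 = 0.076902 + 0.036 = 0.112902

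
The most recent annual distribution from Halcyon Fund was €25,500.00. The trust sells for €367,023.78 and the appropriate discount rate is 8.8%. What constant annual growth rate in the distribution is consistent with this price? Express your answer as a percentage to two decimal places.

1.73%

P = D₀(1+g)/(r−g) ⇒ P(r−g) = D₀(1+g) ⇒ g(P+D₀) = P·r − D₀
g = (P·r − D₀)/(P + D₀) = (€367,023.78×0.088 − €25,500.00) / (€367,023.78 + €25,500.00) = 0.017319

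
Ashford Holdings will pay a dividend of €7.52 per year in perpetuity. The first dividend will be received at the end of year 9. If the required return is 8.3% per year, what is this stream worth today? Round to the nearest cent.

€47.88

Value at end of year 8: C / r = €7.52 / 0.083 = €90.6024
Discount to today: PV = €90.6024 / (1 + 0.083)^8 = €90.6024 / 1.892464 = €47.88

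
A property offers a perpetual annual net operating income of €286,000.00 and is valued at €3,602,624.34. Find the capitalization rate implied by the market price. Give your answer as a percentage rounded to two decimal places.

P = C/r ⇒ r = C/P = €286,000.00/€3,602,624.34 = 0.079387

7.94%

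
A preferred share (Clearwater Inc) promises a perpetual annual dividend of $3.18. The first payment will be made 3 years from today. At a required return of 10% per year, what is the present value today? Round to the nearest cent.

Value at end of year 2: C / r = $3.18 / 0.1 = $31.8000
Discount to today: PV = $31.8000 / (1 + 0.1)^2 = $31.8000 / 1.210000 = $26.28

$26.28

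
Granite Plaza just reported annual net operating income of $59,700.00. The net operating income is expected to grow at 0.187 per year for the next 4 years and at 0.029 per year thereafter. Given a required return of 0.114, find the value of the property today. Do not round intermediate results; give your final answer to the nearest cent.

$1212177.20

D_1 = 70863.90000
D_2 = 84115.44930
D_3 = 99845.03832
D_4 = 118516.06048
Terminal value at year 4: TV = D_4×(1+g_2)/(r−g_2) = 121953.02624/0.085 = 1434741.48516
P_0 = D_1/(1+r)^1 + D_2/(1+r)^2 + D_3/(1+r)^3 + D_4/(1+r)^4 + TV/(1+r)^4
    = 63612.11849 + 67780.59663 + 72222.23358 + 76954.92931 + 931607.32075 = 1212177.19876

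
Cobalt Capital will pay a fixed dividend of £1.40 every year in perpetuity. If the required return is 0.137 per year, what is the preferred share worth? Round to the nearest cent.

Level perpetuity: PV = C / r = £1.40 / 0.137 = £10.22

£10.22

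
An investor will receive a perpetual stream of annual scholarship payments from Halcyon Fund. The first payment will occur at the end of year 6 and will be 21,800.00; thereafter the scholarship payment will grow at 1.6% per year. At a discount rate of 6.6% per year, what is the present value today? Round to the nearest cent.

Value at end of year 5: C₁ / (r − g) = 21,800.00 / (0.066 − 0.016) = 436,000.0000
Discount to today: PV = 436,000.0000 / (1 + 0.066)^5 = 436,000.0000 / 1.376531 = 316,738.22

316738.22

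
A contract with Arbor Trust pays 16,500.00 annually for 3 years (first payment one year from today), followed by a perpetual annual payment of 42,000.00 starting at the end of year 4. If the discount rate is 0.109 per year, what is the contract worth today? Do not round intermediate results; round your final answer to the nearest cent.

PV of 3-year annuity: 16,500.00 × [1 − (1+0.109)^−3] / 0.109 = 40391.52464
Perpetuity value at year 3: 42,000.00 / 0.109 = 385321.10092
PV of perpetuity: 385321.10092 / (1+0.109)^3 = 282506.31094
Total PV = 40391.52464 + 282506.31094 = 322897.83557

322897.84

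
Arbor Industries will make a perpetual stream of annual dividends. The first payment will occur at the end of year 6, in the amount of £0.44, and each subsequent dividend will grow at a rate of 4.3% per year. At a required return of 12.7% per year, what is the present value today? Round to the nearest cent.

£2.88

Value at end of year 5: C₁ / (r − g) = £0.44 / (0.127 − 0.043) = £5.2381
Discount to today: PV = £5.2381 / (1 + 0.127)^5 = £5.2381 / 1.818108 = £2.88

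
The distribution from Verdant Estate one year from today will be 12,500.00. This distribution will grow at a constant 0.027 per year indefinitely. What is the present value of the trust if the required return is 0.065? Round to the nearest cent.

Growing perpetuity: P = D₁ / (r − g) = 12,500.0000 / (0.065 − 0.027) = 328,947.37

328947.37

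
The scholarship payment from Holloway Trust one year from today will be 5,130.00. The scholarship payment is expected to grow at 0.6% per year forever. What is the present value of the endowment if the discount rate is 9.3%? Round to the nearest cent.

58965.52

Growing perpetuity: P = D₁ / (r − g) = 5,130.0000 / (0.093 − 0.006) = 58,965.52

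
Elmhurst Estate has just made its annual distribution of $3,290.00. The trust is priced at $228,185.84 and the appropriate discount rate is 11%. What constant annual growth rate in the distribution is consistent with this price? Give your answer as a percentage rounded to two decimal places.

P = D₀(1+g)/(r−g) ⇒ P(r−g) = D₀(1+g) ⇒ g(P+D₀) = P·r − D₀
g = (P·r − D₀)/(P + D₀) = ($228,185.84×0.11 − $3,290.00) / ($228,185.84 + $3,290.00) = 0.094223

9.42%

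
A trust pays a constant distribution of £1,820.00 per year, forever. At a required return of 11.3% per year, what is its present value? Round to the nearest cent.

£16106.19

Level perpetuity: PV = C / r = £1,820.00 / 0.113 = £16,106.19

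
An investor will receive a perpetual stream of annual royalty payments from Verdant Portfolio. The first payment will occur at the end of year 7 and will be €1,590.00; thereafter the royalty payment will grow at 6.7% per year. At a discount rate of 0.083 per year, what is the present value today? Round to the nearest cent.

Value at end of year 6: C₁ / (r − g) = €1,590.00 / (0.083 − 0.067) = €99,375.0000
Discount to today: PV = €99,375.0000 / (1 + 0.083)^6 = €99,375.0000 / 1.613507 = €61,589.46

€61589.46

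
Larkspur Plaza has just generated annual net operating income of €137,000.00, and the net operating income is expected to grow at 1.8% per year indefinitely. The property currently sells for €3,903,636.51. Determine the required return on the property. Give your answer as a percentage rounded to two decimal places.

5.37%

D₁ = €137,000.00 × 1.018 = €139,466.0000
P = D₁/(r − g) ⇒ r = D₁/P + g = €139,466.0000/€3,903,636.51 + 0.018 = 0.035727 + 0.018 = 0.053727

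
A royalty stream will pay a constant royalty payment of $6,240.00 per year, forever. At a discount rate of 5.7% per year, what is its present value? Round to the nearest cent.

Level perpetuity: PV = C / r = $6,240.00 / 0.057 = $109,473.68

$109473.68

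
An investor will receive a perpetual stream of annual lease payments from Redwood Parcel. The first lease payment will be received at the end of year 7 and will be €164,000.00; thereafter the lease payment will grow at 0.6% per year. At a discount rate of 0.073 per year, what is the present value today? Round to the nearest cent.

€1603875.72

Value at end of year 6: C₁ / (r − g) = €164,000.00 / (0.073 − 0.006) = €2,447,761.1940
Discount to today: PV = €2,447,761.1940 / (1 + 0.073)^6 = €2,447,761.1940 / 1.526154 = €1,603,875.72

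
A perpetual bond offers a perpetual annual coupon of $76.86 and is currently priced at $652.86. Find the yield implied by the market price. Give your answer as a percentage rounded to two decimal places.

11.77%

P = C/r ⇒ r = C/P = $76.86/$652.86 = 0.117728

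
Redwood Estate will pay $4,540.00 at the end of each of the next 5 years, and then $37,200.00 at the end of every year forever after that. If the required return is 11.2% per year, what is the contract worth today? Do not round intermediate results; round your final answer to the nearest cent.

PV of 5-year annuity: $4,540.00 × [1 − (1+0.112)^−5] / 0.112 = 16695.29474
Perpetuity value at year 5: $37,200.00 / 0.112 = 332142.85714
PV of perpetuity: 332142.85714 / (1+0.112)^5 = 195344.40688
Total PV = 16695.29474 + 195344.40688 = 212039.70162

$212039.70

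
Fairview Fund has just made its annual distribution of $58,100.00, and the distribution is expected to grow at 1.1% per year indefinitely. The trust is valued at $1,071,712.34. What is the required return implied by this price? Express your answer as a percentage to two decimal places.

6.58%

D₁ = $58,100.00 × 1.011 = $58,739.1000
P = D₁/(r − g) ⇒ r = D₁/P + g = $58,739.1000/$1,071,712.34 + 0.011 = 0.054809 + 0.011 = 0.065809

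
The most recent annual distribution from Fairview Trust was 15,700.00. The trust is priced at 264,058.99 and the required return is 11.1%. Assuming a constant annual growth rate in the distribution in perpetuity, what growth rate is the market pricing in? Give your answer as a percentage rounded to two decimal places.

P = D₀(1+g)/(r−g) ⇒ P(r−g) = D₀(1+g) ⇒ g(P+D₀) = P·r − D₀
g = (P·r − D₀)/(P + D₀) = (264,058.99×0.111 − 15,700.00) / (264,058.99 + 15,700.00) = 0.048651

4.87%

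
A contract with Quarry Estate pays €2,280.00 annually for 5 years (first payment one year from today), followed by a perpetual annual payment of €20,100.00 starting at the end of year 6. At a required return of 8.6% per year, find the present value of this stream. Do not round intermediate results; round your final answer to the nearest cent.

PV of 5-year annuity: €2,280.00 × [1 − (1+0.086)^−5] / 0.086 = 8961.21779
Perpetuity value at year 5: €20,100.00 / 0.086 = 233720.93023
PV of perpetuity: 233720.93023 / (1+0.086)^5 = 154720.72077
Total PV = 8961.21779 + 154720.72077 = 163681.93856

€163681.94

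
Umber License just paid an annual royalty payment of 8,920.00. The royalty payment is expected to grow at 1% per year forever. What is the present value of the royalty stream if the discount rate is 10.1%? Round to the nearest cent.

99002.20

D₁ = D₀ × (1 + g) = 8,920.00 × 1.01 = 9,009.2000
Growing perpetuity: P = D₁ / (r − g) = 9,009.2000 / (0.101 − 0.01) = 99,002.20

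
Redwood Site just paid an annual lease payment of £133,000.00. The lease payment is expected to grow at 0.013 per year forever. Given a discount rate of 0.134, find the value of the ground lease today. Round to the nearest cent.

D₁ = D₀ × (1 + g) = £133,000.00 × 1.013 = £134,729.0000
Growing perpetuity: P = D₁ / (r − g) = £134,729.0000 / (0.134 − 0.013) = £1,113,462.81

£1113462.81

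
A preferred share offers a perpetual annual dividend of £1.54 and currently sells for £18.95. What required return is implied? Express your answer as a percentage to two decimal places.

8.13%

P = C/r ⇒ r = C/P = £1.54/£18.95 = 0.081266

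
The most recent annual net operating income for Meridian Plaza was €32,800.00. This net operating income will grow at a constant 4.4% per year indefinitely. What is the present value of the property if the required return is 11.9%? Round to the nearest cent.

D₁ = D₀ × (1 + g) = €32,800.00 × 1.044 = €34,243.2000
Growing perpetuity: P = D₁ / (r − g) = €34,243.2000 / (0.119 − 0.044) = €456,576.00

€456576.00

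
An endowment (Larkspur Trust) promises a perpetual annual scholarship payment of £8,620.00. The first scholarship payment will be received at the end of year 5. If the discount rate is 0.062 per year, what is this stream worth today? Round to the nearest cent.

Value at end of year 4: C / r = £8,620.00 / 0.062 = £139,032.2581
Discount to today: PV = £139,032.2581 / (1 + 0.062)^4 = £139,032.2581 / 1.272032 = £109,299.33

£109299.33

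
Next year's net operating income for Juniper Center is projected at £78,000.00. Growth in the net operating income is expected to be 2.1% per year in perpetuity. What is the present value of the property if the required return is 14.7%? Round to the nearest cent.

Growing perpetuity: P = D₁ / (r − g) = £78,000.0000 / (0.147 − 0.021) = £619,047.62

£619047.62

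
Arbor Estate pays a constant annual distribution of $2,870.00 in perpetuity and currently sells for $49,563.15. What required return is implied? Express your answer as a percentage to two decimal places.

P = C/r ⇒ r = C/P = $2,870.00/$49,563.15 = 0.057906

5.79%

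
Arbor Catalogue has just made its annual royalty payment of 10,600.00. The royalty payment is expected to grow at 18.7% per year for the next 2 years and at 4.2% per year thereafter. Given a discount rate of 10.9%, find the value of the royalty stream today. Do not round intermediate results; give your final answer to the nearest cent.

D_1 = 12582.20000
D_2 = 14935.07140
Terminal value at year 2: TV = D_2×(1+g_2)/(r−g_2) = 15562.34440/0.067 = 232273.79700
P_0 = D_1/(1+r)^1 + D_2/(1+r)^2 + TV/(1+r)^2
    = 11345.53652 + 12143.50933 + 188858.75706 = 212347.80292

212347.80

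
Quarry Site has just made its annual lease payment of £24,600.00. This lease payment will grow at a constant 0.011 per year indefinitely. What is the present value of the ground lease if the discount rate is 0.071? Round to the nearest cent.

D₁ = D₀ × (1 + g) = £24,600.00 × 1.011 = £24,870.6000
Growing perpetuity: P = D₁ / (r − g) = £24,870.6000 / (0.071 − 0.011) = £414,510.00

£414510.00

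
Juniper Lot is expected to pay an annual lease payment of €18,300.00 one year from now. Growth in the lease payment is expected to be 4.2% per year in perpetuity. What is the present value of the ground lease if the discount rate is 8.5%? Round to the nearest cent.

€425581.40

Growing perpetuity: P = D₁ / (r − g) = €18,300.0000 / (0.085 − 0.042) = €425,581.40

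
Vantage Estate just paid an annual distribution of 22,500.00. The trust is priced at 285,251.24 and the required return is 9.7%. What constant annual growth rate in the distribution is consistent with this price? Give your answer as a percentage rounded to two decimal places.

1.68%

P = D₀(1+g)/(r−g) ⇒ P(r−g) = D₀(1+g) ⇒ g(P+D₀) = P·r − D₀
g = (P·r − D₀)/(P + D₀) = (285,251.24×0.097 − 22,500.00) / (285,251.24 + 22,500.00) = 0.016797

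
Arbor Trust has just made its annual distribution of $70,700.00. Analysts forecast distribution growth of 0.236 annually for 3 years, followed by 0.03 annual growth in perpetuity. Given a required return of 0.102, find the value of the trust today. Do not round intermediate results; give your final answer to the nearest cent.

$1695025.52

D_1 = 87385.20000
D_2 = 108008.10720
D_3 = 133498.02050
Terminal value at year 3: TV = D_3×(1+g_2)/(r−g_2) = 137502.96111/0.072 = 1909763.34881
P_0 = D_1/(1+r)^1 + D_2/(1+r)^2 + D_3/(1+r)^3 + TV/(1+r)^3
    = 79296.91470 + 88939.18926 + 99753.93642 + 1427035.47930 = 1695025.51968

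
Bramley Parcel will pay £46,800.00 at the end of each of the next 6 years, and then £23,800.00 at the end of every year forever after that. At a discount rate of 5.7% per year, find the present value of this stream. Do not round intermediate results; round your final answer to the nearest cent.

PV of 6-year annuity: £46,800.00 × [1 − (1+0.057)^−6] / 0.057 = 232315.97991
Perpetuity value at year 6: £23,800.00 / 0.057 = 417543.85965
PV of perpetuity: 417543.85965 / (1+0.057)^6 = 299400.26303
Total PV = 232315.97991 + 299400.26303 = 531716.24294

£531716.24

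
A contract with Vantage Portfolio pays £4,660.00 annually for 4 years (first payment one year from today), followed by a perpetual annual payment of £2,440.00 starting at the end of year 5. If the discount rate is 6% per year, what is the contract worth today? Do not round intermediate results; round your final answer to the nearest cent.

£48359.20

PV of 4-year annuity: £4,660.00 × [1 − (1+0.06)^−4] / 0.06 = 16147.39216
Perpetuity value at year 4: £2,440.00 / 0.06 = 40666.66667
PV of perpetuity: 40666.66667 / (1+0.06)^4 = 32211.80897
Total PV = 16147.39216 + 32211.80897 = 48359.20113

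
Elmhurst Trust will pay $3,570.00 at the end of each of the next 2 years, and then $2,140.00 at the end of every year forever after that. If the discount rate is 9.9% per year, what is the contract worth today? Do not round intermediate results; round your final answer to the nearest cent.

$24101.31

PV of 2-year annuity: $3,570.00 × [1 − (1+0.099)^−2] / 0.099 = 6204.19258
Perpetuity value at year 2: $2,140.00 / 0.099 = 21616.16162
PV of perpetuity: 21616.16162 / (1+0.099)^2 = 17897.12181
Total PV = 6204.19258 + 17897.12181 = 24101.31439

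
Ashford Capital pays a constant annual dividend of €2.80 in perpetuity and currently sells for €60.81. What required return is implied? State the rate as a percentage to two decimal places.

4.60%

P = C/r ⇒ r = C/P = €2.80/€60.81 = 0.046045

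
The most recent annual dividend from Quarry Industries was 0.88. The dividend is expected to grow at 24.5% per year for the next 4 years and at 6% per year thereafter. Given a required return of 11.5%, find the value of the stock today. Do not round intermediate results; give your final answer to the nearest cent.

D_1 = 1.09560
D_2 = 1.36402
D_3 = 1.69821
D_4 = 2.11427
Terminal value at year 4: TV = D_4×(1+g_2)/(r−g_2) = 2.24112/0.055 = 40.74771
P_0 = D_1/(1+r)^1 + D_2/(1+r)^2 + D_3/(1+r)^3 + D_4/(1+r)^4 + TV/(1+r)^4
    = 0.98260 + 1.09716 + 1.22508 + 1.36792 + 26.36354 = 31.03631

31.04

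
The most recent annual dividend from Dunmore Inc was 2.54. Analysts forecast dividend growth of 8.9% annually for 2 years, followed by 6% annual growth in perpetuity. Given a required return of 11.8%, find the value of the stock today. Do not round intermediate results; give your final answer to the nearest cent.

48.93

D_1 = 2.76606
D_2 = 3.01224
Terminal value at year 2: TV = D_2×(1+g_2)/(r−g_2) = 3.19297/0.058 = 55.05127
P_0 = D_1/(1+r)^1 + D_2/(1+r)^2 + TV/(1+r)^2
    = 2.47411 + 2.40994 + 44.04369 = 48.92775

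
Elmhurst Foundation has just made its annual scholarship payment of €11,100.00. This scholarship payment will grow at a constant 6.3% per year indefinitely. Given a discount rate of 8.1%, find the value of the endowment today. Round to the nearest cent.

€655516.67

D₁ = D₀ × (1 + g) = €11,100.00 × 1.063 = €11,799.3000
Growing perpetuity: P = D₁ / (r − g) = €11,799.3000 / (0.081 − 0.063) = €655,516.67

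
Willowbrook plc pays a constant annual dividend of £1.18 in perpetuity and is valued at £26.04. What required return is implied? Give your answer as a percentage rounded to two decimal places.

P = C/r ⇒ r = C/P = £1.18/£26.04 = 0.045315

4.53%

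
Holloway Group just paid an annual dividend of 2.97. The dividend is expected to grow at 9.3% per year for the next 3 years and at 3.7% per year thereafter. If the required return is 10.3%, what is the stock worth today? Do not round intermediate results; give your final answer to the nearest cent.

54.16

D_1 = 3.24621
D_2 = 3.54811
D_3 = 3.87808
Terminal value at year 3: TV = D_3×(1+g_2)/(r−g_2) = 4.02157/0.066 = 60.93289
P_0 = D_1/(1+r)^1 + D_2/(1+r)^2 + D_3/(1+r)^3 + TV/(1+r)^3
    = 2.94307 + 2.91639 + 2.88995 + 45.40725 = 54.15667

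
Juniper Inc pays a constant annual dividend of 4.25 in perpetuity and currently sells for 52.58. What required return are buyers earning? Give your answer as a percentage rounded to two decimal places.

P = C/r ⇒ r = C/P = 4.25/52.58 = 0.080829

8.08%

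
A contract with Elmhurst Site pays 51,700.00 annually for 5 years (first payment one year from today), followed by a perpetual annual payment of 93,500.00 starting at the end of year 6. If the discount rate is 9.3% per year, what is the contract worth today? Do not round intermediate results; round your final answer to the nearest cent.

844046.66

PV of 5-year annuity: 51,700.00 × [1 − (1+0.093)^−5] / 0.093 = 199539.34409
Perpetuity value at year 5: 93,500.00 / 0.093 = 1005376.34409
PV of perpetuity: 1005376.34409 / (1+0.093)^5 = 644507.31755
Total PV = 199539.34409 + 644507.31755 = 844046.66163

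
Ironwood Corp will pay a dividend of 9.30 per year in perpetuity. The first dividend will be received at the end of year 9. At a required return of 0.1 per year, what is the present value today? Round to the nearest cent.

Value at end of year 8: C / r = 9.30 / 0.1 = 93.0000
Discount to today: PV = 93.0000 / (1 + 0.1)^8 = 93.0000 / 2.143589 = 43.39

43.39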